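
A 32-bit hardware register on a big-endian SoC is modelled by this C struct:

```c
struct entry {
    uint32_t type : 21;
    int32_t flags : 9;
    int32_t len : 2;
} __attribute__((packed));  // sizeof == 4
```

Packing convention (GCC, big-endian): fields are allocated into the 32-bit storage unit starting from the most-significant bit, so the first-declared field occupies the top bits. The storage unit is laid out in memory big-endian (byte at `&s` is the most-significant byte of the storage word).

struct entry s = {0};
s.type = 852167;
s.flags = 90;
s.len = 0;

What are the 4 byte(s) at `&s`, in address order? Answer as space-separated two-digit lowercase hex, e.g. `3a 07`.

68 06 39 68

type:21 = 852167 → 0xd00c7 << 11 → word 0x68063800
flags:9 = 90 → 0x5a << 2 → word 0x68063968
len:2 = 0 → 0x0 << 0 → word 0x68063968
word = 0x68063968 → big-endian bytes:
  [0]=0x68  [1]=0x06  [2]=0x39  [3]=0x68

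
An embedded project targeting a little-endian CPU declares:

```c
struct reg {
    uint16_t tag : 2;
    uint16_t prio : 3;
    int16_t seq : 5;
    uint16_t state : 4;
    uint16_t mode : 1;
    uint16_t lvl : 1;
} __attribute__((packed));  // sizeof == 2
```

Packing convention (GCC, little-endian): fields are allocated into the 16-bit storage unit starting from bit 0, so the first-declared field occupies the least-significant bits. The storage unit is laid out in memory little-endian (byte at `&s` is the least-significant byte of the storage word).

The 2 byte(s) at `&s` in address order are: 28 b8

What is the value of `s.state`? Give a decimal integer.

14

[0]=0x28 [1]=0xb8 (little-endian) → word 0xb828
tag [0+:2] = (word>>0) & 0x3 = 0
prio [2+:3] = (word>>2) & 0x7 = 2
seq [5+:5] = (word>>5) & 0x1f = 1
state [10+:4] = (word>>10) & 0xf = 14  ←
mode [14+:1] = (word>>14) & 0x1 = 0
lvl [15+:1] = (word>>15) & 0x1 = 1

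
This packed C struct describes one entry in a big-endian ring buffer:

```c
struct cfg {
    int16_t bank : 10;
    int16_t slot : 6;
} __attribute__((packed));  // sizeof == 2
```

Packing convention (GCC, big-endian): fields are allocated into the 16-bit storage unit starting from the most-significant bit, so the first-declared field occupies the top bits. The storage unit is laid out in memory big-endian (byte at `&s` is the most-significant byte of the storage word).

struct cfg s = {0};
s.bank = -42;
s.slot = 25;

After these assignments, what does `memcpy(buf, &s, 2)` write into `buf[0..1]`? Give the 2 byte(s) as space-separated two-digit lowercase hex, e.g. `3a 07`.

f5 99

bank:10 = -42 → 0x3d6 << 6 → word 0xf580
slot:6 = 25 → 0x19 << 0 → word 0xf599
word = 0xf599 → big-endian bytes:
  [0]=0xf5  [1]=0x99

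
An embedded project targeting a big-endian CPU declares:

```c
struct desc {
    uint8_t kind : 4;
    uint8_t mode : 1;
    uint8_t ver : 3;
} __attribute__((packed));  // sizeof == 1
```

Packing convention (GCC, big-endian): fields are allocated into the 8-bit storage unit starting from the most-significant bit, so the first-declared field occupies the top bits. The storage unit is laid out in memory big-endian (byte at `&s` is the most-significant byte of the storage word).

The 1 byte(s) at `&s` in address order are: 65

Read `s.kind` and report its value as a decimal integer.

[0]=0x65 (big-endian) → word 0x65
kind:4 @ bit 4 → (0x65>>4)&0xf = 0x6  ←
mode:1 @ bit 3 → (0x65>>3)&0x1 = 0x0
ver:3 @ bit 0 → (0x65>>0)&0x7 = 0x5

6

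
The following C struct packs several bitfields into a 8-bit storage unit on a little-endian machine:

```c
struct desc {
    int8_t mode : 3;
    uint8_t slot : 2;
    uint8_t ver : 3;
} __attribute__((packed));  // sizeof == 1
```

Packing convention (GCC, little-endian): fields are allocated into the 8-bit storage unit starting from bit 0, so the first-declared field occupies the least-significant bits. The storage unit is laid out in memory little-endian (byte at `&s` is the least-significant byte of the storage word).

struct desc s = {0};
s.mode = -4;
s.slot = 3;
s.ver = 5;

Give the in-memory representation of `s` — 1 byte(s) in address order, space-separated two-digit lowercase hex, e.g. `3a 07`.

mode (3b) val=-4 bits=0x4 at bit 0: 0x04
slot (2b) val=3 bits=0x3 at bit 3: 0x1c
ver (3b) val=5 bits=0x5 at bit 5: 0xbc
word = 0xbc → little-endian bytes:
  [0]=0xbc

bc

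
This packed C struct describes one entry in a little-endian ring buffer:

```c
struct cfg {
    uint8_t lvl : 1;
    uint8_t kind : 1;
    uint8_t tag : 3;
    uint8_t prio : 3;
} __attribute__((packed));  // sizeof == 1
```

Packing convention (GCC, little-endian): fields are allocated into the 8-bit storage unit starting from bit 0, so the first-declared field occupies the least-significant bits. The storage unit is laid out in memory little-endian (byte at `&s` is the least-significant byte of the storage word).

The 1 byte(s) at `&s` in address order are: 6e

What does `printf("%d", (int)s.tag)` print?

3

[0]=0x6e (little-endian) → word 0x6e
lvl:1 @ bit 0 → (0x6e>>0)&0x1 = 0x0
kind:1 @ bit 1 → (0x6e>>1)&0x1 = 0x1
tag:3 @ bit 2 → (0x6e>>2)&0x7 = 0x3  ←
prio:3 @ bit 5 → (0x6e>>5)&0x7 = 0x3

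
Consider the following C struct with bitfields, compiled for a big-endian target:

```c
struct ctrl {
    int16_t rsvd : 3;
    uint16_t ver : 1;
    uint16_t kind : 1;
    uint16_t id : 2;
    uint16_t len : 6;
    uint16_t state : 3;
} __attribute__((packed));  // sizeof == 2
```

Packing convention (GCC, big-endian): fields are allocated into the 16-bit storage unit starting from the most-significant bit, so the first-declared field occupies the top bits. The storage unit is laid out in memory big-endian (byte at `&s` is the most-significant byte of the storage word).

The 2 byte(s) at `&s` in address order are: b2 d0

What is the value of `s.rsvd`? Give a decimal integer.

-3

[0]=0xb2 [1]=0xd0 (big-endian) → word 0xb2d0
rsvd:3 @ bit 13 → (0xb2d0>>13)&0x7 = 0x5  ←
ver:1 @ bit 12 → (0xb2d0>>12)&0x1 = 0x1
kind:1 @ bit 11 → (0xb2d0>>11)&0x1 = 0x0
id:2 @ bit 9 → (0xb2d0>>9)&0x3 = 0x1
len:6 @ bit 3 → (0xb2d0>>3)&0x3f = 0x1a
state:3 @ bit 0 → (0xb2d0>>0)&0x7 = 0x0
rsvd signed 3b, MSB=1: 5 - 8 = -3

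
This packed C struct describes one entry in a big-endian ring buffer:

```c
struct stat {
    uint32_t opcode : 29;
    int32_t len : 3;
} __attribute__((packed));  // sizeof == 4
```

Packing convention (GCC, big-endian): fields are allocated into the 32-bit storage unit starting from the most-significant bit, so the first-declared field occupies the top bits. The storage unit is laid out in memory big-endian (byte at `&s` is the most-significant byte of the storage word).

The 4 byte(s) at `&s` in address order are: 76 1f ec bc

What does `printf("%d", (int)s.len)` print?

[0]=0x76 [1]=0x1f [2]=0xec [3]=0xbc (big-endian) → word 0x761fecbc
opcode [3+:29] = (word>>3) & 0x1fffffff = 247725463
len [0+:3] = (word>>0) & 0x7 = 4  ←
len signed 3b, MSB=1: 4 - 8 = -4

-4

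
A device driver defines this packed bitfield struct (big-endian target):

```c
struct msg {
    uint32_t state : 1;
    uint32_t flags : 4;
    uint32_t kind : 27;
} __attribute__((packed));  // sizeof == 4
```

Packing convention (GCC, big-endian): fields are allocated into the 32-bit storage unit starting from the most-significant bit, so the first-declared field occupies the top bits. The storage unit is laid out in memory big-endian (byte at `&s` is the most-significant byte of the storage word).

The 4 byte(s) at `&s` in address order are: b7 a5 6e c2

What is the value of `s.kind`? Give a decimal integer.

[0]=0xb7 [1]=0xa5 [2]=0x6e [3]=0xc2 (big-endian) → word 0xb7a56ec2
state [31+:1] = (word>>31) & 0x1 = 1
flags [27+:4] = (word>>27) & 0xf = 6
kind [0+:27] = (word>>0) & 0x7ffffff = 128282306  ←

128282306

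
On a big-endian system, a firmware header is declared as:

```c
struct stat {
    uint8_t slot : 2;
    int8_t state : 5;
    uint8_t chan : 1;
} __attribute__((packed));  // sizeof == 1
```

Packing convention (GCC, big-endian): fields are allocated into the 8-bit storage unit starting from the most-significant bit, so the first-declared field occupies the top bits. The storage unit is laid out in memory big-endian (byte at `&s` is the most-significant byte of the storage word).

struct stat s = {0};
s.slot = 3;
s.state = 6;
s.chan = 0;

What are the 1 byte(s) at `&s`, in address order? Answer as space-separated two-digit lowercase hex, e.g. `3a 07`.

[6+:2] slot=3 & 0x3 = 0x3; word=0xc0
[1+:5] state=6 & 0x1f = 0x6; word=0xcc
[0+:1] chan=0 & 0x1 = 0x0; word=0xcc
word = 0xcc → big-endian bytes:
  [0]=0xcc

cc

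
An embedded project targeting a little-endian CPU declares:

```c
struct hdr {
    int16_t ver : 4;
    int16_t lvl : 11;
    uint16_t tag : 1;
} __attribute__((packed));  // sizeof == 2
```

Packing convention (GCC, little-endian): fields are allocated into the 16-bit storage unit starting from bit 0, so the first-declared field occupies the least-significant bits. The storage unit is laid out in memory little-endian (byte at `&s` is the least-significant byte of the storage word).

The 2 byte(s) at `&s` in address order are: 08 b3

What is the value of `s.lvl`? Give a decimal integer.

[0]=0x08 [1]=0xb3 (little-endian) → word 0xb308
ver:4 @ bit 0 → (0xb308>>0)&0xf = 0x8
lvl:11 @ bit 4 → (0xb308>>4)&0x7ff = 0x330  ←
tag:1 @ bit 15 → (0xb308>>15)&0x1 = 0x1
lvl signed 11b, MSB=0: value = 816

816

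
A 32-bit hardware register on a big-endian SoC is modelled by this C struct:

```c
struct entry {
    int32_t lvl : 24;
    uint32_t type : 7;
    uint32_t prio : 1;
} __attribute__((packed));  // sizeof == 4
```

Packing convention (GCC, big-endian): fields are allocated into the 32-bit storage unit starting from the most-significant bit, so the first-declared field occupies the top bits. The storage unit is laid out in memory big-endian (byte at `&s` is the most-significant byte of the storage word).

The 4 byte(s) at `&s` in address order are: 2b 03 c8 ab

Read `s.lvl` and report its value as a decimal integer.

2819016

[0]=0x2b [1]=0x03 [2]=0xc8 [3]=0xab (big-endian) → word 0x2b03c8ab
lvl:24 @ bit 8 → (0x2b03c8ab>>8)&0xffffff = 0x2b03c8  ←
type:7 @ bit 1 → (0x2b03c8ab>>1)&0x7f = 0x55
prio:1 @ bit 0 → (0x2b03c8ab>>0)&0x1 = 0x1
lvl signed 24b, MSB=0: value = 2819016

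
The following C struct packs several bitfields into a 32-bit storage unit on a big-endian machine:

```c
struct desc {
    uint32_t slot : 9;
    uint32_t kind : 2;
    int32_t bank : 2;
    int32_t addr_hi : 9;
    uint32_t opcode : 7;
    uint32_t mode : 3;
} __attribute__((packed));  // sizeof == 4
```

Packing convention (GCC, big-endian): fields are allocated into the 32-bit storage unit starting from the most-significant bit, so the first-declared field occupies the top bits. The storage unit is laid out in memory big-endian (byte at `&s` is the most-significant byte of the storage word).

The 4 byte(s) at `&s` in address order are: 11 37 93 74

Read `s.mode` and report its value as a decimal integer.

4

[0]=0x11 [1]=0x37 [2]=0x93 [3]=0x74 (big-endian) → word 0x11379374
slot [23+:9] = (word>>23) & 0x1ff = 34
kind [21+:2] = (word>>21) & 0x3 = 1
bank [19+:2] = (word>>19) & 0x3 = 2
addr_hi [10+:9] = (word>>10) & 0x1ff = 484
opcode [3+:7] = (word>>3) & 0x7f = 110
mode [0+:3] = (word>>0) & 0x7 = 4  ←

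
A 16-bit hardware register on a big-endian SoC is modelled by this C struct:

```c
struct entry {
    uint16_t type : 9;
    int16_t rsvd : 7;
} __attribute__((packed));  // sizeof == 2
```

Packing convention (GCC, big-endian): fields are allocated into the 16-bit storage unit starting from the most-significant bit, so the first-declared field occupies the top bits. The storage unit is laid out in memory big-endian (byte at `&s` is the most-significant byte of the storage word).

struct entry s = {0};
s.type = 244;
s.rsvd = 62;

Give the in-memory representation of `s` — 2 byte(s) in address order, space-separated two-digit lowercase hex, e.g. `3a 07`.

type:9 = 244 → 0xf4 << 7 → word 0x7a00
rsvd:7 = 62 → 0x3e << 0 → word 0x7a3e
word = 0x7a3e → big-endian bytes:
  [0]=0x7a  [1]=0x3e

7a 3e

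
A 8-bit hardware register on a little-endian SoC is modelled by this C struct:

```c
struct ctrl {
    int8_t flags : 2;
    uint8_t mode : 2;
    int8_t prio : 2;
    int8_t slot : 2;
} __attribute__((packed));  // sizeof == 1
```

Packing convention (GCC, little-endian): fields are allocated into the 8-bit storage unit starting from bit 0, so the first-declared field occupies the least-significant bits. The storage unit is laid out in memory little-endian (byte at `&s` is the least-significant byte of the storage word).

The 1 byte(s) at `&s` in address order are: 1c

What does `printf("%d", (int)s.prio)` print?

[0]=0x1c (little-endian) → word 0x1c
flags [0+:2] = (word>>0) & 0x3 = 0
mode [2+:2] = (word>>2) & 0x3 = 3
prio [4+:2] = (word>>4) & 0x3 = 1  ←
slot [6+:2] = (word>>6) & 0x3 = 0
prio signed 2b, MSB=0: value = 1

1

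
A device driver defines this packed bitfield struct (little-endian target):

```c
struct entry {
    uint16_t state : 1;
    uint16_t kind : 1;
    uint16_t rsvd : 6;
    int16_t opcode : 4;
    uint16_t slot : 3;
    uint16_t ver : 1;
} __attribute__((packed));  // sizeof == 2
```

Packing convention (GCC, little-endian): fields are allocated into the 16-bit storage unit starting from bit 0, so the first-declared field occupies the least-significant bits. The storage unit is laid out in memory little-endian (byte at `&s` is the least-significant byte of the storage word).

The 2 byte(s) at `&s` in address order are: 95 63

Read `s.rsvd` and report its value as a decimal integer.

[0]=0x95 [1]=0x63 (little-endian) → word 0x6395
state:1 @ bit 0 → (0x6395>>0)&0x1 = 0x1
kind:1 @ bit 1 → (0x6395>>1)&0x1 = 0x0
rsvd:6 @ bit 2 → (0x6395>>2)&0x3f = 0x25  ←
opcode:4 @ bit 8 → (0x6395>>8)&0xf = 0x3
slot:3 @ bit 12 → (0x6395>>12)&0x7 = 0x6
ver:1 @ bit 15 → (0x6395>>15)&0x1 = 0x0

37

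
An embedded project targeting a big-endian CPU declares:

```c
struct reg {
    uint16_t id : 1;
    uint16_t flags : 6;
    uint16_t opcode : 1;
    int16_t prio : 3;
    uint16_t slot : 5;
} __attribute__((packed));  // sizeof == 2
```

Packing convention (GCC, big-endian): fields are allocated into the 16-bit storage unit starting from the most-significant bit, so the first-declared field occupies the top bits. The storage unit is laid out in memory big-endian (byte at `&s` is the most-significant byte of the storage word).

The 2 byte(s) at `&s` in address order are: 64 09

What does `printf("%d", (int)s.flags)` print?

[0]=0x64 [1]=0x09 (big-endian) → word 0x6409
id [15+:1] = (word>>15) & 0x1 = 0
flags [9+:6] = (word>>9) & 0x3f = 50  ←
opcode [8+:1] = (word>>8) & 0x1 = 0
prio [5+:3] = (word>>5) & 0x7 = 0
slot [0+:5] = (word>>0) & 0x1f = 9

50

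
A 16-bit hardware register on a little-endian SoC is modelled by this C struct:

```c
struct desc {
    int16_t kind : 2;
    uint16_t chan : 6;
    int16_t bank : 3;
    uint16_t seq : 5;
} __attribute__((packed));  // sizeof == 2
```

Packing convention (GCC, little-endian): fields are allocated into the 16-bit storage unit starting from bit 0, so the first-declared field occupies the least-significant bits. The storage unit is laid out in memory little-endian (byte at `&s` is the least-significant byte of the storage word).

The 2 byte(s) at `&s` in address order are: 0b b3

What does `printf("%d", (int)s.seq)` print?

[0]=0x0b [1]=0xb3 (little-endian) → word 0xb30b
kind [0+:2] = (word>>0) & 0x3 = 3
chan [2+:6] = (word>>2) & 0x3f = 2
bank [8+:3] = (word>>8) & 0x7 = 3
seq [11+:5] = (word>>11) & 0x1f = 22  ←

22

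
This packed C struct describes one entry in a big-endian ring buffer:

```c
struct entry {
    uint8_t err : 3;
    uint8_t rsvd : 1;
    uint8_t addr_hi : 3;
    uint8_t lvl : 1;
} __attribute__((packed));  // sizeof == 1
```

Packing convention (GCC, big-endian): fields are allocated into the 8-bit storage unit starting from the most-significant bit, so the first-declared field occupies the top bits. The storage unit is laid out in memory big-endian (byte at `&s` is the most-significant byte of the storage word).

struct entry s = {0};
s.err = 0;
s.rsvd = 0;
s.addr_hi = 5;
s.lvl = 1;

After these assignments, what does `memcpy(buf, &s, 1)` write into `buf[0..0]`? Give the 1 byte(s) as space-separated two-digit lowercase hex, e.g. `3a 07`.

0b

err (3b) val=0 bits=0x0 at bit 5: 0x00
rsvd (1b) val=0 bits=0x0 at bit 4: 0x00
addr_hi (3b) val=5 bits=0x5 at bit 1: 0x0a
lvl (1b) val=1 bits=0x1 at bit 0: 0x0b
word = 0x0b → big-endian bytes:
  [0]=0x0b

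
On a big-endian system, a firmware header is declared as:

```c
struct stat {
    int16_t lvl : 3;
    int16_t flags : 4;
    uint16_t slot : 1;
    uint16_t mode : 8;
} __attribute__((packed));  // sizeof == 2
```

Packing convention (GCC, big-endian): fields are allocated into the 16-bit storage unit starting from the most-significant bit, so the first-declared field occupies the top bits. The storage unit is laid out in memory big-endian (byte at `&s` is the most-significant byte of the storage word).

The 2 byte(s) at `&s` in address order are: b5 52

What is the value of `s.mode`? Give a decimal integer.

82

[0]=0xb5 [1]=0x52 (big-endian) → word 0xb552
lvl:3 @ bit 13 → (0xb552>>13)&0x7 = 0x5
flags:4 @ bit 9 → (0xb552>>9)&0xf = 0xa
slot:1 @ bit 8 → (0xb552>>8)&0x1 = 0x1
mode:8 @ bit 0 → (0xb552>>0)&0xff = 0x52  ←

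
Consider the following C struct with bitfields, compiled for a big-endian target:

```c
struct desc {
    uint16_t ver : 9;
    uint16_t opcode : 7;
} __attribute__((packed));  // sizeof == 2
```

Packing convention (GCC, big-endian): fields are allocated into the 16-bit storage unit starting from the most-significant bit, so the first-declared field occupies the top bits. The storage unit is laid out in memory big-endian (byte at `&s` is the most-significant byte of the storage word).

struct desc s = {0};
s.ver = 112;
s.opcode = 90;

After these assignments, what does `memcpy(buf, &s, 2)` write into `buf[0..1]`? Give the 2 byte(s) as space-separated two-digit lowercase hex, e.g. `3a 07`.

38 5a

[7+:9] ver=112 & 0x1ff = 0x70; word=0x3800
[0+:7] opcode=90 & 0x7f = 0x5a; word=0x385a
word = 0x385a → big-endian bytes:
  [0]=0x38  [1]=0x5a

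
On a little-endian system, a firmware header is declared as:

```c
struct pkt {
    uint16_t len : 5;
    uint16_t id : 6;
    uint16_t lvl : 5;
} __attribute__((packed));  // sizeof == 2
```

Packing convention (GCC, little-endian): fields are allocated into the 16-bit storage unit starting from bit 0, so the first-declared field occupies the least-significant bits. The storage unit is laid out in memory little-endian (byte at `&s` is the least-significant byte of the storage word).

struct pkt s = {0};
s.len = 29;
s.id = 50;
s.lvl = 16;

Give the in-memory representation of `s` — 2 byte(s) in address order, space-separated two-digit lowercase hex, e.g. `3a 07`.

5d 86

len:5 = 29 → 0x1d << 0 → word 0x001d
id:6 = 50 → 0x32 << 5 → word 0x065d
lvl:5 = 16 → 0x10 << 11 → word 0x865d
word = 0x865d → little-endian bytes:
  [0]=0x5d  [1]=0x86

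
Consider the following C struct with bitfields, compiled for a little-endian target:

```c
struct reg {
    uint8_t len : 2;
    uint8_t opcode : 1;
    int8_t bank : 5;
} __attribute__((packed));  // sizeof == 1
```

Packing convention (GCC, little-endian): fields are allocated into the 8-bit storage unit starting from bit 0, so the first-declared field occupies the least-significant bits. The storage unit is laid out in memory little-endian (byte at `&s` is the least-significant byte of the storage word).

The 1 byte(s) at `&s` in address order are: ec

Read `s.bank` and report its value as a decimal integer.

[0]=0xec (little-endian) → word 0xec
len [0+:2] = (word>>0) & 0x3 = 0
opcode [2+:1] = (word>>2) & 0x1 = 1
bank [3+:5] = (word>>3) & 0x1f = 29  ←
bank signed 5b, MSB=1: 29 - 32 = -3

-3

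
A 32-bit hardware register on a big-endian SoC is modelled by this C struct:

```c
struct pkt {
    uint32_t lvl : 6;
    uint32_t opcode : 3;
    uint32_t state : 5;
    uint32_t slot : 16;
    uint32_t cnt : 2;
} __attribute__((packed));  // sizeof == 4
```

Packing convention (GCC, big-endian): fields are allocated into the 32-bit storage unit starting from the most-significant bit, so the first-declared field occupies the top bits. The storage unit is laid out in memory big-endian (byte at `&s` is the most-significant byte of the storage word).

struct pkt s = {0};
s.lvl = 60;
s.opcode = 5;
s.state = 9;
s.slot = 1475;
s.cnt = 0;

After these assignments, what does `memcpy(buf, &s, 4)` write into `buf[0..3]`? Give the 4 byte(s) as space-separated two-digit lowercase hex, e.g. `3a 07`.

f2 a4 17 0c

lvl (6b) val=60 bits=0x3c at bit 26: 0xf0000000
opcode (3b) val=5 bits=0x5 at bit 23: 0xf2800000
state (5b) val=9 bits=0x9 at bit 18: 0xf2a40000
slot (16b) val=1475 bits=0x5c3 at bit 2: 0xf2a4170c
cnt (2b) val=0 bits=0x0 at bit 0: 0xf2a4170c
word = 0xf2a4170c → big-endian bytes:
  [0]=0xf2  [1]=0xa4  [2]=0x17  [3]=0x0c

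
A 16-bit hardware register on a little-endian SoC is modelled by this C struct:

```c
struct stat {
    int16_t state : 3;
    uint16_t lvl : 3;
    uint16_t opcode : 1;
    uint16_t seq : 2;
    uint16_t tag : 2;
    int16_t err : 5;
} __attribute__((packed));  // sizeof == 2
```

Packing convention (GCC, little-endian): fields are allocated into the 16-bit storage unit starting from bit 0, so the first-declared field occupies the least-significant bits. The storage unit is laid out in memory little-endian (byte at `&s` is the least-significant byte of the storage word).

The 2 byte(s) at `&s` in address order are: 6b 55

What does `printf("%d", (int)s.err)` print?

10

[0]=0x6b [1]=0x55 (little-endian) → word 0x556b
state [0+:3] = (word>>0) & 0x7 = 3
lvl [3+:3] = (word>>3) & 0x7 = 5
opcode [6+:1] = (word>>6) & 0x1 = 1
seq [7+:2] = (word>>7) & 0x3 = 2
tag [9+:2] = (word>>9) & 0x3 = 2
err [11+:5] = (word>>11) & 0x1f = 10  ←
err signed 5b, MSB=0: value = 10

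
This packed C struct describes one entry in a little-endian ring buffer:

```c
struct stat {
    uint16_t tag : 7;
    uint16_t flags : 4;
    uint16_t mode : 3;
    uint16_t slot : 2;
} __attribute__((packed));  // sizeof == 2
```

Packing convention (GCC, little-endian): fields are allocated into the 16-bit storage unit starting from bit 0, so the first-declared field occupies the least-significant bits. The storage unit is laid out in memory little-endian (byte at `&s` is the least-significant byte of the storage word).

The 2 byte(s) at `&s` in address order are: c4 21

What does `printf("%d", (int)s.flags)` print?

3

[0]=0xc4 [1]=0x21 (little-endian) → word 0x21c4
tag:7 @ bit 0 → (0x21c4>>0)&0x7f = 0x44
flags:4 @ bit 7 → (0x21c4>>7)&0xf = 0x3  ←
mode:3 @ bit 11 → (0x21c4>>11)&0x7 = 0x4
slot:2 @ bit 14 → (0x21c4>>14)&0x3 = 0x0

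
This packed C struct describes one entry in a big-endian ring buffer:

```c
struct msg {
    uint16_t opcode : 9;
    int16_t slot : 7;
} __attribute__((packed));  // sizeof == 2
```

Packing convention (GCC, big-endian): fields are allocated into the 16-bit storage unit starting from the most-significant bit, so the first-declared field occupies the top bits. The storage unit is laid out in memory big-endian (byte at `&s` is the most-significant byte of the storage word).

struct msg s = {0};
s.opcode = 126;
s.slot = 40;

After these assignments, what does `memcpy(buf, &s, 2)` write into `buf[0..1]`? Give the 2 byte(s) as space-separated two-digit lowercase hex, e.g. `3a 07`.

[7+:9] opcode=126 & 0x1ff = 0x7e; word=0x3f00
[0+:7] slot=40 & 0x7f = 0x28; word=0x3f28
word = 0x3f28 → big-endian bytes:
  [0]=0x3f  [1]=0x28

3f 28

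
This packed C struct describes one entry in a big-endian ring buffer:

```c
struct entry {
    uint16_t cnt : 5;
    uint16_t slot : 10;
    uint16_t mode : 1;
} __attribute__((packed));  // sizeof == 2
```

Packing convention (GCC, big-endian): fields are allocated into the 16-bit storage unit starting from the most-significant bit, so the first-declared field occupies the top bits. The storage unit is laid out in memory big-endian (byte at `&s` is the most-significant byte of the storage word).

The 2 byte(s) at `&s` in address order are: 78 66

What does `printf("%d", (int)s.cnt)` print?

[0]=0x78 [1]=0x66 (big-endian) → word 0x7866
cnt [11+:5] = (word>>11) & 0x1f = 15  ←
slot [1+:10] = (word>>1) & 0x3ff = 51
mode [0+:1] = (word>>0) & 0x1 = 0

15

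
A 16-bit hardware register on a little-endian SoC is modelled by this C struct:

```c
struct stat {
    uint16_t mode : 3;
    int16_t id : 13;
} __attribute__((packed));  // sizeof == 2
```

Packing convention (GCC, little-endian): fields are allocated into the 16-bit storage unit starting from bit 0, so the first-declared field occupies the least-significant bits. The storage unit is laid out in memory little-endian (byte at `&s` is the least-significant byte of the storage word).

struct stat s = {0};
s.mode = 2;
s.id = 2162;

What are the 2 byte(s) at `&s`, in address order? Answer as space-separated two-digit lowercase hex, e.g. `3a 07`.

mode (3b) val=2 bits=0x2 at bit 0: 0x0002
id (13b) val=2162 bits=0x872 at bit 3: 0x4392
word = 0x4392 → little-endian bytes:
  [0]=0x92  [1]=0x43

92 43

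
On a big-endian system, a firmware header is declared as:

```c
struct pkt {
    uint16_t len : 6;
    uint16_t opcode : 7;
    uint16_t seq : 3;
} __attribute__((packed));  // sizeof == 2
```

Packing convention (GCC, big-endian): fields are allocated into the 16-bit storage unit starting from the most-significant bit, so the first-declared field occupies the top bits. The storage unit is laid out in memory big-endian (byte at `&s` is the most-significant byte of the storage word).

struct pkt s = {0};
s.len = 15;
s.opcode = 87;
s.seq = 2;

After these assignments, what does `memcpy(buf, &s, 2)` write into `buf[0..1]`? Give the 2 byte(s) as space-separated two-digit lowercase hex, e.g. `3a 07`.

len:6 = 15 → 0xf << 10 → word 0x3c00
opcode:7 = 87 → 0x57 << 3 → word 0x3eb8
seq:3 = 2 → 0x2 << 0 → word 0x3eba
word = 0x3eba → big-endian bytes:
  [0]=0x3e  [1]=0xba

3e ba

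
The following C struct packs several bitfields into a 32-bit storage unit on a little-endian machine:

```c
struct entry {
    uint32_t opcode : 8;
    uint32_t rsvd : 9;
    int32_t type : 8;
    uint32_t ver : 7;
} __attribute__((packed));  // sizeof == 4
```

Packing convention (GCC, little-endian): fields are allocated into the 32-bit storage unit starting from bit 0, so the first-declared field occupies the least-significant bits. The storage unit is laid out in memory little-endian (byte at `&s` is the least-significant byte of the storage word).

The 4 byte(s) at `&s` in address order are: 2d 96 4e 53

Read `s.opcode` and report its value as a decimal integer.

45

[0]=0x2d [1]=0x96 [2]=0x4e [3]=0x53 (little-endian) → word 0x534e962d
opcode:8 @ bit 0 → (0x534e962d>>0)&0xff = 0x2d  ←
rsvd:9 @ bit 8 → (0x534e962d>>8)&0x1ff = 0x96
type:8 @ bit 17 → (0x534e962d>>17)&0xff = 0xa7
ver:7 @ bit 25 → (0x534e962d>>25)&0x7f = 0x29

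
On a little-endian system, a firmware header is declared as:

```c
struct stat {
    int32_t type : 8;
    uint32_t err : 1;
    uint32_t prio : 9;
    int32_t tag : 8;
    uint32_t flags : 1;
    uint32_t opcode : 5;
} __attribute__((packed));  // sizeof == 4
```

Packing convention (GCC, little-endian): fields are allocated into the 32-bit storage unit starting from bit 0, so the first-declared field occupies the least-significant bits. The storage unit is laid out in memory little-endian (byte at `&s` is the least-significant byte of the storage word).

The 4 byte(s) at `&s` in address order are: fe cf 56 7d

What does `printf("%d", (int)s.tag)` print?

85

[0]=0xfe [1]=0xcf [2]=0x56 [3]=0x7d (little-endian) → word 0x7d56cffe
type [0+:8] = (word>>0) & 0xff = 254
err [8+:1] = (word>>8) & 0x1 = 1
prio [9+:9] = (word>>9) & 0x1ff = 359
tag [18+:8] = (word>>18) & 0xff = 85  ←
flags [26+:1] = (word>>26) & 0x1 = 1
opcode [27+:5] = (word>>27) & 0x1f = 15
tag signed 8b, MSB=0: value = 85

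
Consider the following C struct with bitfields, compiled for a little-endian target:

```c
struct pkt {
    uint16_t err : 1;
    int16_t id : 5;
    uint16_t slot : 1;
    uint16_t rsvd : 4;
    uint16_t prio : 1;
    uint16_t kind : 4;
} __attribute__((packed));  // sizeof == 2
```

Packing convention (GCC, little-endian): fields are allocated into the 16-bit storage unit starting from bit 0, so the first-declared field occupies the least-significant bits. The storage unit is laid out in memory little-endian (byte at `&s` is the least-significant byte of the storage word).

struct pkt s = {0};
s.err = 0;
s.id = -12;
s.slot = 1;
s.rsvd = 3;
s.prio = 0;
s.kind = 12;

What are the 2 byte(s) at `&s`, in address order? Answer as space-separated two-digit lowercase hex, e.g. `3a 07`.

err:1 = 0 → 0x0 << 0 → word 0x0000
id:5 = -12 → 0x14 << 1 → word 0x0028
slot:1 = 1 → 0x1 << 6 → word 0x0068
rsvd:4 = 3 → 0x3 << 7 → word 0x01e8
prio:1 = 0 → 0x0 << 11 → word 0x01e8
kind:4 = 12 → 0xc << 12 → word 0xc1e8
word = 0xc1e8 → little-endian bytes:
  [0]=0xe8  [1]=0xc1

e8 c1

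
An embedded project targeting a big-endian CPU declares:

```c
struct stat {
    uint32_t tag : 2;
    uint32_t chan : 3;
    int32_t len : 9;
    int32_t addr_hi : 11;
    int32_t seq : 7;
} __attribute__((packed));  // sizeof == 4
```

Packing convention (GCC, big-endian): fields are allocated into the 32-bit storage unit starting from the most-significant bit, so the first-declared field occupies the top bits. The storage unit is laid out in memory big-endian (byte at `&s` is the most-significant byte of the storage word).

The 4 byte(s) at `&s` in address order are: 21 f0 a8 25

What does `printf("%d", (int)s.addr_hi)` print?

[0]=0x21 [1]=0xf0 [2]=0xa8 [3]=0x25 (big-endian) → word 0x21f0a825
tag:2 @ bit 30 → (0x21f0a825>>30)&0x3 = 0x0
chan:3 @ bit 27 → (0x21f0a825>>27)&0x7 = 0x4
len:9 @ bit 18 → (0x21f0a825>>18)&0x1ff = 0x7c
addr_hi:11 @ bit 7 → (0x21f0a825>>7)&0x7ff = 0x150  ←
seq:7 @ bit 0 → (0x21f0a825>>0)&0x7f = 0x25
addr_hi signed 11b, MSB=0: value = 336

336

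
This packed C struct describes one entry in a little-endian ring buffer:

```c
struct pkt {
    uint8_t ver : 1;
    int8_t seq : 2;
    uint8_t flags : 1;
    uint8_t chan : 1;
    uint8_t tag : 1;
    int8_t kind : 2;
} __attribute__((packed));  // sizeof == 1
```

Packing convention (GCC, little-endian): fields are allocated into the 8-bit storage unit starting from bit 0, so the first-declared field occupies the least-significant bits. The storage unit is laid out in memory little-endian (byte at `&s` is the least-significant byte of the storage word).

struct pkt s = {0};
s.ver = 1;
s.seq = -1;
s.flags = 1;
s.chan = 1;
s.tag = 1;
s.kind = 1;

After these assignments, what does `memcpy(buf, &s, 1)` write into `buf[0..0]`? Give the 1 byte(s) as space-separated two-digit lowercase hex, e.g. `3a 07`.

ver (1b) val=1 bits=0x1 at bit 0: 0x01
seq (2b) val=-1 bits=0x3 at bit 1: 0x07
flags (1b) val=1 bits=0x1 at bit 3: 0x0f
chan (1b) val=1 bits=0x1 at bit 4: 0x1f
tag (1b) val=1 bits=0x1 at bit 5: 0x3f
kind (2b) val=1 bits=0x1 at bit 6: 0x7f
word = 0x7f → little-endian bytes:
  [0]=0x7f

7f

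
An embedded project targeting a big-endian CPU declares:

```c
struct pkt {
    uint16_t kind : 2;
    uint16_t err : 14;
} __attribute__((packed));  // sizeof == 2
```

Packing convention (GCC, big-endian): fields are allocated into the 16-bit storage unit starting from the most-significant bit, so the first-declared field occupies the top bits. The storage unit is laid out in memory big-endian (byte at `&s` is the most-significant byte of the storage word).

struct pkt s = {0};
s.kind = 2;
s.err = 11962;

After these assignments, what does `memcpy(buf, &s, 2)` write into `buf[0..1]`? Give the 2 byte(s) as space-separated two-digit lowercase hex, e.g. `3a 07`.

ae ba

kind:2 = 2 → 0x2 << 14 → word 0x8000
err:14 = 11962 → 0x2eba << 0 → word 0xaeba
word = 0xaeba → big-endian bytes:
  [0]=0xae  [1]=0xba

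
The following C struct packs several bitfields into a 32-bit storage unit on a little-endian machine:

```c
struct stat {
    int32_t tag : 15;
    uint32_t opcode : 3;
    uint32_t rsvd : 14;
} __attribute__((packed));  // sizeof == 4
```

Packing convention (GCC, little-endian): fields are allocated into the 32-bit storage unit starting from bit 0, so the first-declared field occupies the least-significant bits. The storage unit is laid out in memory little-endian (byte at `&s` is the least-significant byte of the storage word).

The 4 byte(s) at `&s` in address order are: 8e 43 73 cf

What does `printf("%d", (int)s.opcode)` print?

[0]=0x8e [1]=0x43 [2]=0x73 [3]=0xcf (little-endian) → word 0xcf73438e
tag [0+:15] = (word>>0) & 0x7fff = 17294
opcode [15+:3] = (word>>15) & 0x7 = 6  ←
rsvd [18+:14] = (word>>18) & 0x3fff = 13276

6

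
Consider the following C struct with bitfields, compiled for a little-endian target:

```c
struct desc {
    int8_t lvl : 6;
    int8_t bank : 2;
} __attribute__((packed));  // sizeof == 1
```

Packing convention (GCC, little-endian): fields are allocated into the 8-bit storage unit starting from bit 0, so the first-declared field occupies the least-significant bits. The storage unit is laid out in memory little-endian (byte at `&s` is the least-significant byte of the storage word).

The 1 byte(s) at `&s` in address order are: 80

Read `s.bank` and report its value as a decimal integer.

-2

[0]=0x80 (little-endian) → word 0x80
lvl [0+:6] = (word>>0) & 0x3f = 0
bank [6+:2] = (word>>6) & 0x3 = 2  ←
bank signed 2b, MSB=1: 2 - 4 = -2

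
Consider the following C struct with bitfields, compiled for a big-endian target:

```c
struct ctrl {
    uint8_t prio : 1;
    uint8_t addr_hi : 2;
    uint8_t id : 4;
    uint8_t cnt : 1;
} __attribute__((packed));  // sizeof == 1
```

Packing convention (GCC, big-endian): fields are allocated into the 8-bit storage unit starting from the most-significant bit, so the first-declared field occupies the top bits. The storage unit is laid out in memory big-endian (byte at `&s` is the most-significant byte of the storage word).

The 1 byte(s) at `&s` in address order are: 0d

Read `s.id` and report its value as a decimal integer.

6

[0]=0x0d (big-endian) → word 0x0d
prio:1 @ bit 7 → (0x0d>>7)&0x1 = 0x0
addr_hi:2 @ bit 5 → (0x0d>>5)&0x3 = 0x0
id:4 @ bit 1 → (0x0d>>1)&0xf = 0x6  ←
cnt:1 @ bit 0 → (0x0d>>0)&0x1 = 0x1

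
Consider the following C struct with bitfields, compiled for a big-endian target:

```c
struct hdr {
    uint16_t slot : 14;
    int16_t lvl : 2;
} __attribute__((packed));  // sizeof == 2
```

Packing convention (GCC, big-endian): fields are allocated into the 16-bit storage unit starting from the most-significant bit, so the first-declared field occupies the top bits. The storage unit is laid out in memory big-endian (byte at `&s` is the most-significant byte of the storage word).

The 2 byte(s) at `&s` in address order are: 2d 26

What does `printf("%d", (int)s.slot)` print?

2889

[0]=0x2d [1]=0x26 (big-endian) → word 0x2d26
slot [2+:14] = (word>>2) & 0x3fff = 2889  ←
lvl [0+:2] = (word>>0) & 0x3 = 2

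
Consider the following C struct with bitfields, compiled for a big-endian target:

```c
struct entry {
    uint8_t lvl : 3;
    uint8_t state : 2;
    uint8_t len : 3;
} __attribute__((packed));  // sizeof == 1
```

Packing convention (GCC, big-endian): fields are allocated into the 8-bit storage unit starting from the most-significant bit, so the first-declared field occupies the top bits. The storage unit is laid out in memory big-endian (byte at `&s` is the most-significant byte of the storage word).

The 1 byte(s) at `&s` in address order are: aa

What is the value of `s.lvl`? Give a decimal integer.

5

[0]=0xaa (big-endian) → word 0xaa
lvl:3 @ bit 5 → (0xaa>>5)&0x7 = 0x5  ←
state:2 @ bit 3 → (0xaa>>3)&0x3 = 0x1
len:3 @ bit 0 → (0xaa>>0)&0x7 = 0x2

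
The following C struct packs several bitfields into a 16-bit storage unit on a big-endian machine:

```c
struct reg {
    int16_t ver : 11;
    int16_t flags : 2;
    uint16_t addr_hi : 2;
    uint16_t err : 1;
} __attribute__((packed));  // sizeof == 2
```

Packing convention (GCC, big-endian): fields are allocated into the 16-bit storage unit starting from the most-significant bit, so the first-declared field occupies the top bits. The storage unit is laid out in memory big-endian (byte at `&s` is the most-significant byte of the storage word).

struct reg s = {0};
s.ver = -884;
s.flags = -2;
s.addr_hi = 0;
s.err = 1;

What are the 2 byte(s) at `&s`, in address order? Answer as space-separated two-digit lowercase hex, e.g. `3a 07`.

91 91

ver (11b) val=-884 bits=0x48c at bit 5: 0x9180
flags (2b) val=-2 bits=0x2 at bit 3: 0x9190
addr_hi (2b) val=0 bits=0x0 at bit 1: 0x9190
err (1b) val=1 bits=0x1 at bit 0: 0x9191
word = 0x9191 → big-endian bytes:
  [0]=0x91  [1]=0x91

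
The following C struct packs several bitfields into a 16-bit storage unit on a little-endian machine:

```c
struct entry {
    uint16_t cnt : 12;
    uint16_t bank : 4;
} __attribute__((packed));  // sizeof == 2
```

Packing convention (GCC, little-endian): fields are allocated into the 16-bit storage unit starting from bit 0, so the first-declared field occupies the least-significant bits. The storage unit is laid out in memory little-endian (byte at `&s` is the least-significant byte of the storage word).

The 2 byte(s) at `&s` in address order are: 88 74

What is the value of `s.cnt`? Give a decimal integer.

[0]=0x88 [1]=0x74 (little-endian) → word 0x7488
cnt [0+:12] = (word>>0) & 0xfff = 1160  ←
bank [12+:4] = (word>>12) & 0xf = 7

1160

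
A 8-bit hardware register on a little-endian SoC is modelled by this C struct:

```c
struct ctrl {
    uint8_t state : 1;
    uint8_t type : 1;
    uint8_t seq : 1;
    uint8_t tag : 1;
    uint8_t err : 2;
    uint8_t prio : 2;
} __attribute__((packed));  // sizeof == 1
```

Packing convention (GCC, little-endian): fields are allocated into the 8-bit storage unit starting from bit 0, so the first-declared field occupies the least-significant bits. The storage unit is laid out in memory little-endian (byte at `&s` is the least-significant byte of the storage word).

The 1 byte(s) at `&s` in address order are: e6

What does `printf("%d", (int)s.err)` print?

2

[0]=0xe6 (little-endian) → word 0xe6
state:1 @ bit 0 → (0xe6>>0)&0x1 = 0x0
type:1 @ bit 1 → (0xe6>>1)&0x1 = 0x1
seq:1 @ bit 2 → (0xe6>>2)&0x1 = 0x1
tag:1 @ bit 3 → (0xe6>>3)&0x1 = 0x0
err:2 @ bit 4 → (0xe6>>4)&0x3 = 0x2  ←
prio:2 @ bit 6 → (0xe6>>6)&0x3 = 0x3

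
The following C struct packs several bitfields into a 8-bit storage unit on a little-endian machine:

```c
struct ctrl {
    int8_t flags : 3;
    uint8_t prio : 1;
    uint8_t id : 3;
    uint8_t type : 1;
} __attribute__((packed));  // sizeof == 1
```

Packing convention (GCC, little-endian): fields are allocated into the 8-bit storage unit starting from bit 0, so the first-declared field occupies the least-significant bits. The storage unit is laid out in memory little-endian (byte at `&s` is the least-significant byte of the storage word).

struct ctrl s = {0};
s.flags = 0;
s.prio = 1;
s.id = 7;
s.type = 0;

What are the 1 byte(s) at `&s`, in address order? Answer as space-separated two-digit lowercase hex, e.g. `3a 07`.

78

flags (3b) val=0 bits=0x0 at bit 0: 0x00
prio (1b) val=1 bits=0x1 at bit 3: 0x08
id (3b) val=7 bits=0x7 at bit 4: 0x78
type (1b) val=0 bits=0x0 at bit 7: 0x78
word = 0x78 → little-endian bytes:
  [0]=0x78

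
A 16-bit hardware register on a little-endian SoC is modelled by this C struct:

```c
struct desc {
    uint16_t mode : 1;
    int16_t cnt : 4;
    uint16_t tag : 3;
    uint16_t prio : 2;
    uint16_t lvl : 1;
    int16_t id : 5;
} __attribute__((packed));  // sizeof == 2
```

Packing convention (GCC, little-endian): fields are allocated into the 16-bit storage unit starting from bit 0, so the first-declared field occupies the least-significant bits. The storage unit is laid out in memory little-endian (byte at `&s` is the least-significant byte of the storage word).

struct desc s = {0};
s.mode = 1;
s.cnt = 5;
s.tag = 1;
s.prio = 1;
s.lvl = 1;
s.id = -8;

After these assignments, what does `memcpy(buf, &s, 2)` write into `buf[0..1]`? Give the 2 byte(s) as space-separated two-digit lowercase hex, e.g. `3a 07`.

2b c5

mode:1 = 1 → 0x1 << 0 → word 0x0001
cnt:4 = 5 → 0x5 << 1 → word 0x000b
tag:3 = 1 → 0x1 << 5 → word 0x002b
prio:2 = 1 → 0x1 << 8 → word 0x012b
lvl:1 = 1 → 0x1 << 10 → word 0x052b
id:5 = -8 → 0x18 << 11 → word 0xc52b
word = 0xc52b → little-endian bytes:
  [0]=0x2b  [1]=0xc5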